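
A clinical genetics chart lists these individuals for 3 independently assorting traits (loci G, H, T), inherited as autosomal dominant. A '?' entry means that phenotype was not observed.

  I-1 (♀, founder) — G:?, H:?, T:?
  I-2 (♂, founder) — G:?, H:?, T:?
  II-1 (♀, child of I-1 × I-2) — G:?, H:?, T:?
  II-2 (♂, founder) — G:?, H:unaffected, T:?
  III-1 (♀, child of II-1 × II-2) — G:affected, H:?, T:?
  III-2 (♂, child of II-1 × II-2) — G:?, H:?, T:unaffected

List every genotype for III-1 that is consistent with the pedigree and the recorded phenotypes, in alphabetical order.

G/I-1 ? ·: gg|Gg|GG
G/I-2 ? ·: gg|Gg|GG
G/II-1 ? I-1×I-2: gg|Gg|GG
G/II-2 ? ·: gg|Gg|GG
G/III-1 aff II-1×II-2: Gg|GG
G/III-2 ? II-1×II-2: gg|Gg|GG
⇒ G over [I-1,I-2,II-1,II-2,III-1,III-2]: 120 consistent
H/I-1 ? ·: hh|Hh|HH
H/I-2 ? ·: hh|Hh|HH
H/II-1 ? I-1×I-2: hh|Hh|HH
H/II-2 un ·: hh
H/III-1 ? II-1×II-2: hh|Hh
H/III-2 ? II-1×II-2: hh|Hh
⇒ H over [I-1,I-2,II-1,II-2,III-1,III-2]: 36 consistent
T/I-1 ? ·: tt|Tt|TT
T/I-2 ? ·: tt|Tt|TT
T/II-1 ? I-1×I-2: tt|Tt
T/II-2 ? ·: tt|Tt
T/III-1 ? II-1×II-2: tt|Tt|TT
T/III-2 un II-1×II-2: tt
⇒ T over [I-1,I-2,II-1,II-2,III-1,III-2]: 47 consistent

III-1 ∈ {GG Hh TT, GG Hh Tt, GG Hh tt, GG hh TT, GG hh Tt, GG hh tt, Gg Hh TT, Gg Hh Tt, Gg Hh tt, Gg hh TT, Gg hh Tt, Gg hh tt}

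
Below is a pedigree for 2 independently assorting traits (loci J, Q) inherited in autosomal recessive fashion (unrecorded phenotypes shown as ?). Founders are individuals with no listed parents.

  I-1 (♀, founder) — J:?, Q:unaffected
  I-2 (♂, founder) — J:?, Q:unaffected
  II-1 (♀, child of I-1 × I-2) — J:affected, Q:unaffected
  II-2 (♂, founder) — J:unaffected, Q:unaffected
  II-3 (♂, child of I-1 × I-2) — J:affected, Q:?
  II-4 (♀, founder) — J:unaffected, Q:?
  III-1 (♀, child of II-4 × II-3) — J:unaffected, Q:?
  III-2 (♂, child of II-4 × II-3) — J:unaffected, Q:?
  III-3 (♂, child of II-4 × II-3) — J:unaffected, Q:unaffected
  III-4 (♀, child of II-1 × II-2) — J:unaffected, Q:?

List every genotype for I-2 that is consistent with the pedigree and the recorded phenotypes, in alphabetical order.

J/I-1 ? ·: Jj|jj
J/I-2 ? ·: Jj|jj
J/II-1 aff I-1×I-2: jj
J/II-2 un ·: JJ|Jj
J/II-3 aff I-1×I-2: jj
J/II-4 un ·: JJ|Jj
J/III-1 un II-4×II-3: Jj
J/III-2 un II-4×II-3: Jj
J/III-3 un II-4×II-3: Jj
J/III-4 un II-1×II-2: Jj
⇒ J over [I-1,I-2,II-1,II-2,II-3,II-4,III-1,III-2,III-3,III-4]: 16 consistent
Q/I-1 un ·: QQ|Qq
Q/I-2 un ·: QQ|Qq
Q/II-1 un I-1×I-2: QQ|Qq
Q/II-2 un ·: QQ|Qq
Q/II-3 ? I-1×I-2: QQ|Qq|qq
Q/II-4 ? ·: QQ|Qq|qq
Q/III-1 ? II-4×II-3: QQ|Qq|qq
Q/III-2 ? II-4×II-3: QQ|Qq|qq
Q/III-3 un II-4×II-3: QQ|Qq
Q/III-4 ? II-1×II-2: QQ|Qq|qq
⇒ Q over [I-1,I-2,II-1,II-2,II-3,II-4,III-1,III-2,III-3,III-4]: 1030 consistent

I-2 ∈ {Jj QQ, Jj Qq, jj QQ, jj Qq}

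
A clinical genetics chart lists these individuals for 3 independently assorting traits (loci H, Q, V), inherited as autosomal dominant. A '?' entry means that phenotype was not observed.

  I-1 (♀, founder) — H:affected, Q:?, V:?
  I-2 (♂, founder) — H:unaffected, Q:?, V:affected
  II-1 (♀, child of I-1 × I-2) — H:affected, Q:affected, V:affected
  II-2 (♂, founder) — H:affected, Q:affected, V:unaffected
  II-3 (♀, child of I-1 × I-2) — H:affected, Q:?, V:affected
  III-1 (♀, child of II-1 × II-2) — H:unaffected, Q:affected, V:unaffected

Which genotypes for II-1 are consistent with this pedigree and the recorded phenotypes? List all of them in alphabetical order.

II-1 ∈ {Hh QQ Vv, Hh Qq Vv}

H/I-1 aff ·: Hh|HH
H/I-2 un ·: hh
H/II-1 aff I-1×I-2: Hh
H/II-2 aff ·: Hh
H/II-3 aff I-1×I-2: Hh
H/III-1 un II-1×II-2: hh
⇒ H over [I-1,I-2,II-1,II-2,II-3,III-1]: 2 consistent
Q/I-1 ? ·: qq|Qq|QQ
Q/I-2 ? ·: qq|Qq|QQ
Q/II-1 aff I-1×I-2: Qq|QQ
Q/II-2 aff ·: Qq|QQ
Q/II-3 ? I-1×I-2: qq|Qq|QQ
Q/III-1 aff II-1×II-2: Qq|QQ
⇒ Q over [I-1,I-2,II-1,II-2,II-3,III-1]: 76 consistent
V/I-1 ? ·: vv|Vv|VV
V/I-2 aff ·: Vv|VV
V/II-1 aff I-1×I-2: Vv
V/II-2 un ·: vv
V/II-3 aff I-1×I-2: Vv|VV
V/III-1 un II-1×II-2: vv
⇒ V over [I-1,I-2,II-1,II-2,II-3,III-1]: 8 consistent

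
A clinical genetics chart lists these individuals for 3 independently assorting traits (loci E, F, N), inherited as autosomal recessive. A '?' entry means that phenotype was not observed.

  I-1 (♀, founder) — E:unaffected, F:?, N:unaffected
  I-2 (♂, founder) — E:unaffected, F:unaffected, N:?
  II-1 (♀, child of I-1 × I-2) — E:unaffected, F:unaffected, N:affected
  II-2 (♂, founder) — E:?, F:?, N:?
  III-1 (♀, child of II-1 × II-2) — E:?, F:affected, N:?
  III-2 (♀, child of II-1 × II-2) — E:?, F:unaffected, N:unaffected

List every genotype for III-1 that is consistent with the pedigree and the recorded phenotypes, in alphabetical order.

III-1 ∈ {EE ff Nn, EE ff nn, Ee ff Nn, Ee ff nn, ee ff Nn, ee ff nn}

E/I-1 un ·: EE|Ee
E/I-2 un ·: EE|Ee
E/II-1 un I-1×I-2: EE|Ee
E/II-2 ? ·: EE|Ee|ee
E/III-1 ? II-1×II-2: EE|Ee|ee
E/III-2 ? II-1×II-2: EE|Ee|ee
⇒ E over [I-1,I-2,II-1,II-2,III-1,III-2]: 75 consistent
F/I-1 ? ·: FF|Ff|ff
F/I-2 un ·: FF|Ff
F/II-1 un I-1×I-2: Ff
F/II-2 ? ·: Ff|ff
F/III-1 aff II-1×II-2: ff
F/III-2 un II-1×II-2: FF|Ff
⇒ F over [I-1,I-2,II-1,II-2,III-1,III-2]: 15 consistent
N/I-1 un ·: Nn
N/I-2 ? ·: Nn|nn
N/II-1 aff I-1×I-2: nn
N/II-2 ? ·: NN|Nn
N/III-1 ? II-1×II-2: Nn|nn
N/III-2 un II-1×II-2: Nn
⇒ N over [I-1,I-2,II-1,II-2,III-1,III-2]: 6 consistent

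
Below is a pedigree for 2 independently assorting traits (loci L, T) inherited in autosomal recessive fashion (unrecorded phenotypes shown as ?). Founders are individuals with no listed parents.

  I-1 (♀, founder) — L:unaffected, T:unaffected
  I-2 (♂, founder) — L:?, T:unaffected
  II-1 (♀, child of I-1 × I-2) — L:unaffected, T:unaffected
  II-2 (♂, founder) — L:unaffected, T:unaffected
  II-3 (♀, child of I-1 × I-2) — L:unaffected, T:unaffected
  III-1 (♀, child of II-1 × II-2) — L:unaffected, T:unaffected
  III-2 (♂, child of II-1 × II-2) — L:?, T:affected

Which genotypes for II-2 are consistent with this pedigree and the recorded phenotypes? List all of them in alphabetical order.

II-2 ∈ {LL Tt, Ll Tt}

L/I-1 un ·: LL|Ll
L/I-2 ? ·: LL|Ll|ll
L/II-1 un I-1×I-2: LL|Ll
L/II-2 un ·: LL|Ll
L/II-3 un I-1×I-2: LL|Ll
L/III-1 un II-1×II-2: LL|Ll
L/III-2 ? II-1×II-2: LL|Ll|ll
⇒ L over [I-1,I-2,II-1,II-2,II-3,III-1,III-2]: 115 consistent
T/I-1 un ·: TT|Tt
T/I-2 un ·: TT|Tt
T/II-1 un I-1×I-2: Tt
T/II-2 un ·: Tt
T/II-3 un I-1×I-2: TT|Tt
T/III-1 un II-1×II-2: TT|Tt
T/III-2 aff II-1×II-2: tt
⇒ T over [I-1,I-2,II-1,II-2,II-3,III-1,III-2]: 12 consistent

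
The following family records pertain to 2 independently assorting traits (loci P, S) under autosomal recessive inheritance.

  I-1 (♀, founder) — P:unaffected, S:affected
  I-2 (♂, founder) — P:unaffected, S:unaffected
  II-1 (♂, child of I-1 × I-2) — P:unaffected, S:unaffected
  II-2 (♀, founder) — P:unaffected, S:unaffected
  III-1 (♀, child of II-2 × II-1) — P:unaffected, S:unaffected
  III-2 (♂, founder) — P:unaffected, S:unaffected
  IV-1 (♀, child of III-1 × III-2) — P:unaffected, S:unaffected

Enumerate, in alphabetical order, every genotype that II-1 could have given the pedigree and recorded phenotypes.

II-1 ∈ {PP Ss, Pp Ss}

P/I-1 un ·: PP|Pp
P/I-2 un ·: PP|Pp
P/II-1 un I-1×I-2: PP|Pp
P/II-2 un ·: PP|Pp
P/III-1 un II-2×II-1: PP|Pp
P/III-2 un ·: PP|Pp
P/IV-1 un III-1×III-2: PP|Pp
⇒ P over [I-1,I-2,II-1,II-2,III-1,III-2,IV-1]: 82 consistent
S/I-1 aff ·: ss
S/I-2 un ·: SS|Ss
S/II-1 un I-1×I-2: Ss
S/II-2 un ·: SS|Ss
S/III-1 un II-2×II-1: SS|Ss
S/III-2 un ·: SS|Ss
S/IV-1 un III-1×III-2: SS|Ss
⇒ S over [I-1,I-2,II-1,II-2,III-1,III-2,IV-1]: 28 consistent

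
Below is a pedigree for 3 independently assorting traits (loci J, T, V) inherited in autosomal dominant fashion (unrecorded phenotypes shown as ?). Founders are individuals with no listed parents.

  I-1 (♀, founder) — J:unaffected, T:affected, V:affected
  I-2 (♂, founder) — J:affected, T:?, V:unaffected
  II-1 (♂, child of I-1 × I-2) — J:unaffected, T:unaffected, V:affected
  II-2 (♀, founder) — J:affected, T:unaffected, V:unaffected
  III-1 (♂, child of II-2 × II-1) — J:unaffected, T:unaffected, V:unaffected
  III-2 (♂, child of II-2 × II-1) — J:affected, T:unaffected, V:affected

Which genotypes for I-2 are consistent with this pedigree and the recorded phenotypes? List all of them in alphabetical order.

J/I-1 un ·: jj
J/I-2 aff ·: Jj
J/II-1 un I-1×I-2: jj
J/II-2 aff ·: Jj
J/III-1 un II-2×II-1: jj
J/III-2 aff II-2×II-1: Jj
⇒ J over [I-1,I-2,II-1,II-2,III-1,III-2]: 1 consistent
T/I-1 aff ·: Tt
T/I-2 ? ·: tt|Tt
T/II-1 un I-1×I-2: tt
T/II-2 un ·: tt
T/III-1 un II-2×II-1: tt
T/III-2 un II-2×II-1: tt
⇒ T over [I-1,I-2,II-1,II-2,III-1,III-2]: 2 consistent
V/I-1 aff ·: Vv|VV
V/I-2 un ·: vv
V/II-1 aff I-1×I-2: Vv
V/II-2 un ·: vv
V/III-1 un II-2×II-1: vv
V/III-2 aff II-2×II-1: Vv
⇒ V over [I-1,I-2,II-1,II-2,III-1,III-2]: 2 consistent

I-2 ∈ {Jj Tt vv, Jj tt vv}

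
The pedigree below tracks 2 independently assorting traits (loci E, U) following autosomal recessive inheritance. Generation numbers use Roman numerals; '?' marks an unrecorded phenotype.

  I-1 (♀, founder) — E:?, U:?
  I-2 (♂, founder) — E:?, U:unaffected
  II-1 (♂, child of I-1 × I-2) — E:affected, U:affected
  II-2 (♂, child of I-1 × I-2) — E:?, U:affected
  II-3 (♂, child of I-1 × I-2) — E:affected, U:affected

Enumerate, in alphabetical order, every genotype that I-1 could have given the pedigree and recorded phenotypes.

I-1 ∈ {Ee Uu, Ee uu, ee Uu, ee uu}

E/I-1 ? ·: Ee|ee
E/I-2 ? ·: Ee|ee
E/II-1 aff I-1×I-2: ee
E/II-2 ? I-1×I-2: EE|Ee|ee
E/II-3 aff I-1×I-2: ee
⇒ E over [I-1,I-2,II-1,II-2,II-3]: 8 consistent
U/I-1 ? ·: Uu|uu
U/I-2 un ·: Uu
U/II-1 aff I-1×I-2: uu
U/II-2 aff I-1×I-2: uu
U/II-3 aff I-1×I-2: uu
⇒ U over [I-1,I-2,II-1,II-2,II-3]: 2 consistent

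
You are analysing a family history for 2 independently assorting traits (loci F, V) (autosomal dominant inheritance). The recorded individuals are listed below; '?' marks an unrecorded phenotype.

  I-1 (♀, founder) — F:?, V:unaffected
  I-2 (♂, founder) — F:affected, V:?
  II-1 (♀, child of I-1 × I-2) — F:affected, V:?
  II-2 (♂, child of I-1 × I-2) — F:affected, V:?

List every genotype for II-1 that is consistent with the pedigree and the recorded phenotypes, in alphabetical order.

II-1 ∈ {FF Vv, FF vv, Ff Vv, Ff vv}

F/I-1 ? ·: ff|Ff|FF
F/I-2 aff ·: Ff|FF
F/II-1 aff I-1×I-2: Ff|FF
F/II-2 aff I-1×I-2: Ff|FF
⇒ F over [I-1,I-2,II-1,II-2]: 15 consistent
V/I-1 un ·: vv
V/I-2 ? ·: vv|Vv|VV
V/II-1 ? I-1×I-2: vv|Vv
V/II-2 ? I-1×I-2: vv|Vv
⇒ V over [I-1,I-2,II-1,II-2]: 6 consistent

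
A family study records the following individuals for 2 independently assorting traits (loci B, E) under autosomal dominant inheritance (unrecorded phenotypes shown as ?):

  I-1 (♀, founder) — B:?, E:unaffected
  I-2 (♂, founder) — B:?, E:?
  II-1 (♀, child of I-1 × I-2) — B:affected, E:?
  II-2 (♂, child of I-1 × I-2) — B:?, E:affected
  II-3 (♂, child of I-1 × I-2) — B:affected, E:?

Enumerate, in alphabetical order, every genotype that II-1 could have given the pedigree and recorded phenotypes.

B/I-1 ? ·: bb|Bb|BB
B/I-2 ? ·: bb|Bb|BB
B/II-1 aff I-1×I-2: Bb|BB
B/II-2 ? I-1×I-2: bb|Bb|BB
B/II-3 aff I-1×I-2: Bb|BB
⇒ B over [I-1,I-2,II-1,II-2,II-3]: 35 consistent
E/I-1 un ·: ee
E/I-2 ? ·: Ee|EE
E/II-1 ? I-1×I-2: ee|Ee
E/II-2 aff I-1×I-2: Ee
E/II-3 ? I-1×I-2: ee|Ee
⇒ E over [I-1,I-2,II-1,II-2,II-3]: 5 consistent

II-1 ∈ {BB Ee, BB ee, Bb Ee, Bb ee}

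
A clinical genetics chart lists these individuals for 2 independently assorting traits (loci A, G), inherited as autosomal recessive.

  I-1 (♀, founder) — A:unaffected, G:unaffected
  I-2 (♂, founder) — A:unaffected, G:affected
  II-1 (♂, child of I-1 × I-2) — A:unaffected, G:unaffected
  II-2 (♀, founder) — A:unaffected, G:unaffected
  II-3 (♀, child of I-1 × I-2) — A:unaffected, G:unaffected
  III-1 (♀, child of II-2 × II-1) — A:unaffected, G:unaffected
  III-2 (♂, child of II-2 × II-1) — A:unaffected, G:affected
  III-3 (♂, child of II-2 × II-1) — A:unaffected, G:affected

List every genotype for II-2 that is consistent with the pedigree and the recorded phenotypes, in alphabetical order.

A/I-1 un ·: AA|Aa
A/I-2 un ·: AA|Aa
A/II-1 un I-1×I-2: AA|Aa
A/II-2 un ·: AA|Aa
A/II-3 un I-1×I-2: AA|Aa
A/III-1 un II-2×II-1: AA|Aa
A/III-2 un II-2×II-1: AA|Aa
A/III-3 un II-2×II-1: AA|Aa
⇒ A over [I-1,I-2,II-1,II-2,II-3,III-1,III-2,III-3]: 159 consistent
G/I-1 un ·: GG|Gg
G/I-2 aff ·: gg
G/II-1 un I-1×I-2: Gg
G/II-2 un ·: Gg
G/II-3 un I-1×I-2: Gg
G/III-1 un II-2×II-1: GG|Gg
G/III-2 aff II-2×II-1: gg
G/III-3 aff II-2×II-1: gg
⇒ G over [I-1,I-2,II-1,II-2,II-3,III-1,III-2,III-3]: 4 consistent

II-2 ∈ {AA Gg, Aa Gg}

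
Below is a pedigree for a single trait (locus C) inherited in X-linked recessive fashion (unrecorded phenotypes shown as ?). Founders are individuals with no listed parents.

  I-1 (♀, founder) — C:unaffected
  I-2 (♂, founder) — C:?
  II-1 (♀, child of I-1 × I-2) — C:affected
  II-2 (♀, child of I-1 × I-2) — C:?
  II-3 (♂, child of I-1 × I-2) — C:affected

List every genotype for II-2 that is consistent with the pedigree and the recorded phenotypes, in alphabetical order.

II-2 ∈ {X^CX^c, X^cX^c}

C/I-1 un ·: X^CX^c
C/I-2 ? ·: X^cY
C/II-1 aff I-1×I-2: X^cX^c
C/II-2 ? I-1×I-2: X^CX^c|X^cX^c
C/II-3 aff I-1×I-2: X^cY
⇒ C over [I-1,I-2,II-1,II-2,II-3]: 2 consistent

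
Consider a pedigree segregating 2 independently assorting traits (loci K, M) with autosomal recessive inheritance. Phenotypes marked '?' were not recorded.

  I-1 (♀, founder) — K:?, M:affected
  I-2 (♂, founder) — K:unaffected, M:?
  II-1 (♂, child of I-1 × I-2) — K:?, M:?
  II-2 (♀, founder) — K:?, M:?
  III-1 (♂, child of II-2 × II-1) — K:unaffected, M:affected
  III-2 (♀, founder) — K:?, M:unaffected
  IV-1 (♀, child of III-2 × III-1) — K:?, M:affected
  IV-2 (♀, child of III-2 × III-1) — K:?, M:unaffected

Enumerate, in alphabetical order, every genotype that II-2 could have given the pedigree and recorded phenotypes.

K/I-1 ? ·: KK|Kk|kk
K/I-2 un ·: KK|Kk
K/II-1 ? I-1×I-2: KK|Kk|kk
K/II-2 ? ·: KK|Kk|kk
K/III-1 un II-2×II-1: KK|Kk
K/III-2 ? ·: KK|Kk|kk
K/IV-1 ? III-2×III-1: KK|Kk|kk
K/IV-2 ? III-2×III-1: KK|Kk|kk
⇒ K over [I-1,I-2,II-1,II-2,III-1,III-2,IV-1,IV-2]: 567 consistent
M/I-1 aff ·: mm
M/I-2 ? ·: MM|Mm|mm
M/II-1 ? I-1×I-2: Mm|mm
M/II-2 ? ·: Mm|mm
M/III-1 aff II-2×II-1: mm
M/III-2 un ·: Mm
M/IV-1 aff III-2×III-1: mm
M/IV-2 un III-2×III-1: Mm
⇒ M over [I-1,I-2,II-1,II-2,III-1,III-2,IV-1,IV-2]: 8 consistent

II-2 ∈ {KK Mm, KK mm, Kk Mm, Kk mm, kk Mm, kk mm}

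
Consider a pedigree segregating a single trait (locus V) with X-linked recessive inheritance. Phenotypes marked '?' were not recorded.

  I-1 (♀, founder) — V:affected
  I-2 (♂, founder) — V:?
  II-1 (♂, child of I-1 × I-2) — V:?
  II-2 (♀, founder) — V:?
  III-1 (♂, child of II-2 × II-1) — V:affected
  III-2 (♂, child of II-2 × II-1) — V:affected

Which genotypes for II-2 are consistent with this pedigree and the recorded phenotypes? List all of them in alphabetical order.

II-2 ∈ {X^VX^v, X^vX^v}

V/I-1 aff ·: X^vX^v
V/I-2 ? ·: X^VY|X^vY
V/II-1 ? I-1×I-2: X^vY
V/II-2 ? ·: X^VX^v|X^vX^v
V/III-1 aff II-2×II-1: X^vY
V/III-2 aff II-2×II-1: X^vY
⇒ V over [I-1,I-2,II-1,II-2,III-1,III-2]: 4 consistent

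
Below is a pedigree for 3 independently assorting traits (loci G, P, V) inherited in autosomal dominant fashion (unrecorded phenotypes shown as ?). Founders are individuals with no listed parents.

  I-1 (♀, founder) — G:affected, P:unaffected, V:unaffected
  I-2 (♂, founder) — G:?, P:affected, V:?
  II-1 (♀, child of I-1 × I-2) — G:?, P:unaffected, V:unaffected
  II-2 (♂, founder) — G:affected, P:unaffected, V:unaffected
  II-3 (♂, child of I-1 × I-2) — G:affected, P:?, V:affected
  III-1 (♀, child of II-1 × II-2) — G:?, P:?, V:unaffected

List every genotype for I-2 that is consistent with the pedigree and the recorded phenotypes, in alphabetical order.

I-2 ∈ {GG Pp Vv, Gg Pp Vv, gg Pp Vv}

G/I-1 aff ·: Gg|GG
G/I-2 ? ·: gg|Gg|GG
G/II-1 ? I-1×I-2: gg|Gg|GG
G/II-2 aff ·: Gg|GG
G/II-3 aff I-1×I-2: Gg|GG
G/III-1 ? II-1×II-2: gg|Gg|GG
⇒ G over [I-1,I-2,II-1,II-2,II-3,III-1]: 70 consistent
P/I-1 un ·: pp
P/I-2 aff ·: Pp
P/II-1 un I-1×I-2: pp
P/II-2 un ·: pp
P/II-3 ? I-1×I-2: pp|Pp
P/III-1 ? II-1×II-2: pp
⇒ P over [I-1,I-2,II-1,II-2,II-3,III-1]: 2 consistent
V/I-1 un ·: vv
V/I-2 ? ·: Vv
V/II-1 un I-1×I-2: vv
V/II-2 un ·: vv
V/II-3 aff I-1×I-2: Vv
V/III-1 un II-1×II-2: vv
⇒ V over [I-1,I-2,II-1,II-2,II-3,III-1]: 1 consistent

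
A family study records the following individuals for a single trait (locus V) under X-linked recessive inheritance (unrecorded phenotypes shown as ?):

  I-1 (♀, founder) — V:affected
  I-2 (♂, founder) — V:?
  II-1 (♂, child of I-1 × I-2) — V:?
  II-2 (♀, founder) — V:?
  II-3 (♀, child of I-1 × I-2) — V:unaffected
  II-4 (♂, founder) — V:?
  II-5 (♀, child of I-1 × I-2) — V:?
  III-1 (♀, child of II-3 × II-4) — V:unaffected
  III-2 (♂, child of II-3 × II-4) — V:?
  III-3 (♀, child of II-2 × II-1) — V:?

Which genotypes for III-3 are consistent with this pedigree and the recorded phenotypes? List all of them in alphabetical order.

III-3 ∈ {X^VX^v, X^vX^v}

V/I-1 aff ·: X^vX^v
V/I-2 ? ·: X^VY
V/II-1 ? I-1×I-2: X^vY
V/II-2 ? ·: X^VX^V|X^VX^v|X^vX^v
V/II-3 un I-1×I-2: X^VX^v
V/II-4 ? ·: X^VY|X^vY
V/II-5 ? I-1×I-2: X^VX^v
V/III-1 un II-3×II-4: X^VX^V|X^VX^v
V/III-2 ? II-3×II-4: X^VY|X^vY
V/III-3 ? II-2×II-1: X^VX^v|X^vX^v
⇒ V over [I-1,I-2,II-1,II-2,II-3,II-4,II-5,III-1,III-2,III-3]: 24 consistent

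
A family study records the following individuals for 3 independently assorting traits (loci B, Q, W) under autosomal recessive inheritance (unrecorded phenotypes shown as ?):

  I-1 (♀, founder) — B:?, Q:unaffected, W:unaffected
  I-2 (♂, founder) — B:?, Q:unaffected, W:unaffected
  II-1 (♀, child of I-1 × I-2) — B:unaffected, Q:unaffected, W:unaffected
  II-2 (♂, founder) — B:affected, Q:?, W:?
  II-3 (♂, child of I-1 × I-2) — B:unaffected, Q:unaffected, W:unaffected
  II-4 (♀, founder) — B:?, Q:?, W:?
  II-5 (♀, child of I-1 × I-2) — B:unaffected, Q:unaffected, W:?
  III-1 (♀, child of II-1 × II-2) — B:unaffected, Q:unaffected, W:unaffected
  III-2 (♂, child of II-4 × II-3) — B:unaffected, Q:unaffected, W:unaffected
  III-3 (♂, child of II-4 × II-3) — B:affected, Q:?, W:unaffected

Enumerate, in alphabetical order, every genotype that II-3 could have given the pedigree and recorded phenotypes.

II-3 ∈ {Bb QQ WW, Bb QQ Ww, Bb Qq WW, Bb Qq Ww}

B/I-1 ? ·: BB|Bb|bb
B/I-2 ? ·: BB|Bb|bb
B/II-1 un I-1×I-2: BB|Bb
B/II-2 aff ·: bb
B/II-3 un I-1×I-2: Bb
B/II-4 ? ·: Bb|bb
B/II-5 un I-1×I-2: BB|Bb
B/III-1 un II-1×II-2: Bb
B/III-2 un II-4×II-3: BB|Bb
B/III-3 aff II-4×II-3: bb
⇒ B over [I-1,I-2,II-1,II-2,II-3,II-4,II-5,III-1,III-2,III-3]: 48 consistent
Q/I-1 un ·: QQ|Qq
Q/I-2 un ·: QQ|Qq
Q/II-1 un I-1×I-2: QQ|Qq
Q/II-2 ? ·: QQ|Qq|qq
Q/II-3 un I-1×I-2: QQ|Qq
Q/II-4 ? ·: QQ|Qq|qq
Q/II-5 un I-1×I-2: QQ|Qq
Q/III-1 un II-1×II-2: QQ|Qq
Q/III-2 un II-4×II-3: QQ|Qq
Q/III-3 ? II-4×II-3: QQ|Qq|qq
⇒ Q over [I-1,I-2,II-1,II-2,II-3,II-4,II-5,III-1,III-2,III-3]: 996 consistent
W/I-1 un ·: WW|Ww
W/I-2 un ·: WW|Ww
W/II-1 un I-1×I-2: WW|Ww
W/II-2 ? ·: WW|Ww|ww
W/II-3 un I-1×I-2: WW|Ww
W/II-4 ? ·: WW|Ww|ww
W/II-5 ? I-1×I-2: WW|Ww|ww
W/III-1 un II-1×II-2: WW|Ww
W/III-2 un II-4×II-3: WW|Ww
W/III-3 un II-4×II-3: WW|Ww
⇒ W over [I-1,I-2,II-1,II-2,II-3,II-4,II-5,III-1,III-2,III-3]: 969 consistent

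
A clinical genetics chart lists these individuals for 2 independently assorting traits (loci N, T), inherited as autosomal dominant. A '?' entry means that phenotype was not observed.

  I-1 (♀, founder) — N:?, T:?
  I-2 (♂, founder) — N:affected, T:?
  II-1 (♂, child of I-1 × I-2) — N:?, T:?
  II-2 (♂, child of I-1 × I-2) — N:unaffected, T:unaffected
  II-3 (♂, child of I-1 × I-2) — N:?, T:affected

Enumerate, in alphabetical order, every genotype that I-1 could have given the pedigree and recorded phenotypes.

I-1 ∈ {Nn Tt, Nn tt, nn Tt, nn tt}

N/I-1 ? ·: nn|Nn
N/I-2 aff ·: Nn
N/II-1 ? I-1×I-2: nn|Nn|NN
N/II-2 un I-1×I-2: nn
N/II-3 ? I-1×I-2: nn|Nn|NN
⇒ N over [I-1,I-2,II-1,II-2,II-3]: 13 consistent
T/I-1 ? ·: tt|Tt
T/I-2 ? ·: tt|Tt
T/II-1 ? I-1×I-2: tt|Tt|TT
T/II-2 un I-1×I-2: tt
T/II-3 aff I-1×I-2: Tt|TT
⇒ T over [I-1,I-2,II-1,II-2,II-3]: 10 consistent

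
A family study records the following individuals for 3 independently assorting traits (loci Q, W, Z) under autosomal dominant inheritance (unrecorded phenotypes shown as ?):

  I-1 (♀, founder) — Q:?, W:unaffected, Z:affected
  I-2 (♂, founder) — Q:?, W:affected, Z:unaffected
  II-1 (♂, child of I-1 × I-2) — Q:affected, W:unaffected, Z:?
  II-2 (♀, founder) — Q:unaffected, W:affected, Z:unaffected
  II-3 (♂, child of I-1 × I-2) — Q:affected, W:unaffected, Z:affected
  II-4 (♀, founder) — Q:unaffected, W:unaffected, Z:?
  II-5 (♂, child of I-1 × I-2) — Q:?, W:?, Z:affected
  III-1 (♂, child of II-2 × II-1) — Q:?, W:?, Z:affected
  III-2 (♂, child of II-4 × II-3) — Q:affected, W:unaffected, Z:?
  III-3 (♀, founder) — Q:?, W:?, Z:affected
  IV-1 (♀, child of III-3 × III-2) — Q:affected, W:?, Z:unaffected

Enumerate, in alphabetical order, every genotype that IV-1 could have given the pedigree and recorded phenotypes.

IV-1 ∈ {QQ Ww zz, QQ ww zz, Qq Ww zz, Qq ww zz}

Q/I-1 ? ·: qq|Qq|QQ
Q/I-2 ? ·: qq|Qq|QQ
Q/II-1 aff I-1×I-2: Qq|QQ
Q/II-2 un ·: qq
Q/II-3 aff I-1×I-2: Qq|QQ
Q/II-4 un ·: qq
Q/II-5 ? I-1×I-2: qq|Qq|QQ
Q/III-1 ? II-2×II-1: qq|Qq
Q/III-2 aff II-4×II-3: Qq
Q/III-3 ? ·: qq|Qq|QQ
Q/IV-1 aff III-3×III-2: Qq|QQ
⇒ Q over [I-1,I-2,II-1,II-2,II-3,II-4,II-5,III-1,III-2,III-3,IV-1]: 275 consistent
W/I-1 un ·: ww
W/I-2 aff ·: Ww
W/II-1 un I-1×I-2: ww
W/II-2 aff ·: Ww|WW
W/II-3 un I-1×I-2: ww
W/II-4 un ·: ww
W/II-5 ? I-1×I-2: ww|Ww
W/III-1 ? II-2×II-1: ww|Ww
W/III-2 un II-4×II-3: ww
W/III-3 ? ·: ww|Ww|WW
W/IV-1 ? III-3×III-2: ww|Ww
⇒ W over [I-1,I-2,II-1,II-2,II-3,II-4,II-5,III-1,III-2,III-3,IV-1]: 24 consistent
Z/I-1 aff ·: Zz|ZZ
Z/I-2 un ·: zz
Z/II-1 ? I-1×I-2: Zz
Z/II-2 un ·: zz
Z/II-3 aff I-1×I-2: Zz
Z/II-4 ? ·: zz|Zz|ZZ
Z/II-5 aff I-1×I-2: Zz
Z/III-1 aff II-2×II-1: Zz
Z/III-2 ? II-4×II-3: zz|Zz
Z/III-3 aff ·: Zz
Z/IV-1 un III-3×III-2: zz
⇒ Z over [I-1,I-2,II-1,II-2,II-3,II-4,II-5,III-1,III-2,III-3,IV-1]: 10 consistent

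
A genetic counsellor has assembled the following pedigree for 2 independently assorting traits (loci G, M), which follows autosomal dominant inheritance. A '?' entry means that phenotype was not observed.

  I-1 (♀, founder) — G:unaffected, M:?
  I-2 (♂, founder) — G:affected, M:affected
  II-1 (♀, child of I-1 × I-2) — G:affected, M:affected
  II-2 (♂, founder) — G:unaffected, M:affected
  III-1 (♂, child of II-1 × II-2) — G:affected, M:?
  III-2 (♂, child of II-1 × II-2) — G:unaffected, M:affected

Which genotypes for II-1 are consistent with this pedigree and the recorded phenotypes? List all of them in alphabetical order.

II-1 ∈ {Gg MM, Gg Mm}

G/I-1 un ·: gg
G/I-2 aff ·: Gg|GG
G/II-1 aff I-1×I-2: Gg
G/II-2 un ·: gg
G/III-1 aff II-1×II-2: Gg
G/III-2 un II-1×II-2: gg
⇒ G over [I-1,I-2,II-1,II-2,III-1,III-2]: 2 consistent
M/I-1 ? ·: mm|Mm|MM
M/I-2 aff ·: Mm|MM
M/II-1 aff I-1×I-2: Mm|MM
M/II-2 aff ·: Mm|MM
M/III-1 ? II-1×II-2: mm|Mm|MM
M/III-2 aff II-1×II-2: Mm|MM
⇒ M over [I-1,I-2,II-1,II-2,III-1,III-2]: 70 consistent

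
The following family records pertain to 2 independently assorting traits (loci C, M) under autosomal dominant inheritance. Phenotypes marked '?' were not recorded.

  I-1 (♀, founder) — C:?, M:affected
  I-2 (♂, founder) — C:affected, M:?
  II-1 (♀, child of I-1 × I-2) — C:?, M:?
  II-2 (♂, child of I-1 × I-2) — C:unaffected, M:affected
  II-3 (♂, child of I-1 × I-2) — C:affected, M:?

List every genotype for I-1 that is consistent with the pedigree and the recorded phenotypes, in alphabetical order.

C/I-1 ? ·: cc|Cc
C/I-2 aff ·: Cc
C/II-1 ? I-1×I-2: cc|Cc|CC
C/II-2 un I-1×I-2: cc
C/II-3 aff I-1×I-2: Cc|CC
⇒ C over [I-1,I-2,II-1,II-2,II-3]: 8 consistent
M/I-1 aff ·: Mm|MM
M/I-2 ? ·: mm|Mm|MM
M/II-1 ? I-1×I-2: mm|Mm|MM
M/II-2 aff I-1×I-2: Mm|MM
M/II-3 ? I-1×I-2: mm|Mm|MM
⇒ M over [I-1,I-2,II-1,II-2,II-3]: 40 consistent

I-1 ∈ {Cc MM, Cc Mm, cc MM, cc Mm}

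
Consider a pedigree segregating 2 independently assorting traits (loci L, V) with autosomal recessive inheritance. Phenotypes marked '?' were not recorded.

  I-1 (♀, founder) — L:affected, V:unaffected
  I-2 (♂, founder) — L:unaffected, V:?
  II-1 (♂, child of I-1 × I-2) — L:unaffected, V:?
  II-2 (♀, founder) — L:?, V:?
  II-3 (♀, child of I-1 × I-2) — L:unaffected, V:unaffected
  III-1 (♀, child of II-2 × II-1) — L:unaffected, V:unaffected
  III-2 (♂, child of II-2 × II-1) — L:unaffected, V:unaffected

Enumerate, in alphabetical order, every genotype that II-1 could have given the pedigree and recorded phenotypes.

II-1 ∈ {Ll VV, Ll Vv, Ll vv}

L/I-1 aff ·: ll
L/I-2 un ·: LL|Ll
L/II-1 un I-1×I-2: Ll
L/II-2 ? ·: LL|Ll|ll
L/II-3 un I-1×I-2: Ll
L/III-1 un II-2×II-1: LL|Ll
L/III-2 un II-2×II-1: LL|Ll
⇒ L over [I-1,I-2,II-1,II-2,II-3,III-1,III-2]: 18 consistent
V/I-1 un ·: VV|Vv
V/I-2 ? ·: VV|Vv|vv
V/II-1 ? I-1×I-2: VV|Vv|vv
V/II-2 ? ·: VV|Vv|vv
V/II-3 un I-1×I-2: VV|Vv
V/III-1 un II-2×II-1: VV|Vv
V/III-2 un II-2×II-1: VV|Vv
⇒ V over [I-1,I-2,II-1,II-2,II-3,III-1,III-2]: 120 consistent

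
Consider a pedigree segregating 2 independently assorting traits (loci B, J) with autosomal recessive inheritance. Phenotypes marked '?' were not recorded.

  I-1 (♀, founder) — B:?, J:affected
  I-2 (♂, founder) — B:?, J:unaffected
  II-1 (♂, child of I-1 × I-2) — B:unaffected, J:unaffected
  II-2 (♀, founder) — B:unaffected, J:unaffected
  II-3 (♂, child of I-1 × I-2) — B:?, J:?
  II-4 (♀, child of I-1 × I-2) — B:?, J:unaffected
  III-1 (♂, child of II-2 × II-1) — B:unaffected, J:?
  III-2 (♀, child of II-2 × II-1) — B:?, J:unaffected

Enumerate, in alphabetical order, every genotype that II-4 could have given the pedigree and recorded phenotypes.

II-4 ∈ {BB Jj, Bb Jj, bb Jj}

B/I-1 ? ·: BB|Bb|bb
B/I-2 ? ·: BB|Bb|bb
B/II-1 un I-1×I-2: BB|Bb
B/II-2 un ·: BB|Bb
B/II-3 ? I-1×I-2: BB|Bb|bb
B/II-4 ? I-1×I-2: BB|Bb|bb
B/III-1 un II-2×II-1: BB|Bb
B/III-2 ? II-2×II-1: BB|Bb|bb
⇒ B over [I-1,I-2,II-1,II-2,II-3,II-4,III-1,III-2]: 360 consistent
J/I-1 aff ·: jj
J/I-2 un ·: JJ|Jj
J/II-1 un I-1×I-2: Jj
J/II-2 un ·: JJ|Jj
J/II-3 ? I-1×I-2: Jj|jj
J/II-4 un I-1×I-2: Jj
J/III-1 ? II-2×II-1: JJ|Jj|jj
J/III-2 un II-2×II-1: JJ|Jj
⇒ J over [I-1,I-2,II-1,II-2,II-3,II-4,III-1,III-2]: 30 consistent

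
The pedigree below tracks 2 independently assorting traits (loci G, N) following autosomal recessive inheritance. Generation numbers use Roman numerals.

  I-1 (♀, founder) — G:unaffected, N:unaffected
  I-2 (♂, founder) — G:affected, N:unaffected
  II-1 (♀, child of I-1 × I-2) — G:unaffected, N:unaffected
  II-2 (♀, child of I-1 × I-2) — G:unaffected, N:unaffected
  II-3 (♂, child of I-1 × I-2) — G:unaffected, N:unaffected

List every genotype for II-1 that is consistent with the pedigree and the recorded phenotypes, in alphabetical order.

G/I-1 un ·: GG|Gg
G/I-2 aff ·: gg
G/II-1 un I-1×I-2: Gg
G/II-2 un I-1×I-2: Gg
G/II-3 un I-1×I-2: Gg
⇒ G over [I-1,I-2,II-1,II-2,II-3]: 2 consistent
N/I-1 un ·: NN|Nn
N/I-2 un ·: NN|Nn
N/II-1 un I-1×I-2: NN|Nn
N/II-2 un I-1×I-2: NN|Nn
N/II-3 un I-1×I-2: NN|Nn
⇒ N over [I-1,I-2,II-1,II-2,II-3]: 25 consistent

II-1 ∈ {Gg NN, Gg Nn}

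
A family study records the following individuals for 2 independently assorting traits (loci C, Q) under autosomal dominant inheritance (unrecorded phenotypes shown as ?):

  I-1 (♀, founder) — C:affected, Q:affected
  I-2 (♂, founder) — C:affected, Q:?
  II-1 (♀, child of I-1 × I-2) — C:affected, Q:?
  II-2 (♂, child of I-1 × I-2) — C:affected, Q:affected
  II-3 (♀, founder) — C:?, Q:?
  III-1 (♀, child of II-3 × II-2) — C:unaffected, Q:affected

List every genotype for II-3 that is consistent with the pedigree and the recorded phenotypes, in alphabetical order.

II-3 ∈ {Cc QQ, Cc Qq, Cc qq, cc QQ, cc Qq, cc qq}

C/I-1 aff ·: Cc|CC
C/I-2 aff ·: Cc|CC
C/II-1 aff I-1×I-2: Cc|CC
C/II-2 aff I-1×I-2: Cc
C/II-3 ? ·: cc|Cc
C/III-1 un II-3×II-2: cc
⇒ C over [I-1,I-2,II-1,II-2,II-3,III-1]: 12 consistent
Q/I-1 aff ·: Qq|QQ
Q/I-2 ? ·: qq|Qq|QQ
Q/II-1 ? I-1×I-2: qq|Qq|QQ
Q/II-2 aff I-1×I-2: Qq|QQ
Q/II-3 ? ·: qq|Qq|QQ
Q/III-1 aff II-3×II-2: Qq|QQ
⇒ Q over [I-1,I-2,II-1,II-2,II-3,III-1]: 82 consistent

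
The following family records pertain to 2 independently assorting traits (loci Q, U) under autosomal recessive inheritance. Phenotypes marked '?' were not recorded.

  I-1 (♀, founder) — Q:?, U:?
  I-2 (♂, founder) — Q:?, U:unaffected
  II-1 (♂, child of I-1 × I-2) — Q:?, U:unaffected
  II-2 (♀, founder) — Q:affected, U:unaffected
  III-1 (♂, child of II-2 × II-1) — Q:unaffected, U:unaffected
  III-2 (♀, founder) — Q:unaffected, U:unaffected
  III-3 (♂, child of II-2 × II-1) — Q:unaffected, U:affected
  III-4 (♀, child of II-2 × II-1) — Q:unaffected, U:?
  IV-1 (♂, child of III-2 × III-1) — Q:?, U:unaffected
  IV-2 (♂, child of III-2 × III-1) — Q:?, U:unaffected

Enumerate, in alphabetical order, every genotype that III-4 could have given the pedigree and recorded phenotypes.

Q/I-1 ? ·: QQ|Qq|qq
Q/I-2 ? ·: QQ|Qq|qq
Q/II-1 ? I-1×I-2: QQ|Qq
Q/II-2 aff ·: qq
Q/III-1 un II-2×II-1: Qq
Q/III-2 un ·: QQ|Qq
Q/III-3 un II-2×II-1: Qq
Q/III-4 un II-2×II-1: Qq
Q/IV-1 ? III-2×III-1: QQ|Qq|qq
Q/IV-2 ? III-2×III-1: QQ|Qq|qq
⇒ Q over [I-1,I-2,II-1,II-2,III-1,III-2,III-3,III-4,IV-1,IV-2]: 143 consistent
U/I-1 ? ·: UU|Uu|uu
U/I-2 un ·: UU|Uu
U/II-1 un I-1×I-2: Uu
U/II-2 un ·: Uu
U/III-1 un II-2×II-1: UU|Uu
U/III-2 un ·: UU|Uu
U/III-3 aff II-2×II-1: uu
U/III-4 ? II-2×II-1: UU|Uu|uu
U/IV-1 un III-2×III-1: UU|Uu
U/IV-2 un III-2×III-1: UU|Uu
⇒ U over [I-1,I-2,II-1,II-2,III-1,III-2,III-3,III-4,IV-1,IV-2]: 195 consistent

III-4 ∈ {Qq UU, Qq Uu, Qq uu}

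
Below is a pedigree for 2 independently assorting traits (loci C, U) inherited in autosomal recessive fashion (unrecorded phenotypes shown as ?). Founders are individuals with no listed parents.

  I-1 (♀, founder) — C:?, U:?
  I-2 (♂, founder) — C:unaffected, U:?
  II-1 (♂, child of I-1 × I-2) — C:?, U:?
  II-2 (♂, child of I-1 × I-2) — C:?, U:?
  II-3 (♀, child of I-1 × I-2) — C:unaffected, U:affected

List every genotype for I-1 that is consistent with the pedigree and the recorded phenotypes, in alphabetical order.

C/I-1 ? ·: CC|Cc|cc
C/I-2 un ·: CC|Cc
C/II-1 ? I-1×I-2: CC|Cc|cc
C/II-2 ? I-1×I-2: CC|Cc|cc
C/II-3 un I-1×I-2: CC|Cc
⇒ C over [I-1,I-2,II-1,II-2,II-3]: 40 consistent
U/I-1 ? ·: Uu|uu
U/I-2 ? ·: Uu|uu
U/II-1 ? I-1×I-2: UU|Uu|uu
U/II-2 ? I-1×I-2: UU|Uu|uu
U/II-3 aff I-1×I-2: uu
⇒ U over [I-1,I-2,II-1,II-2,II-3]: 18 consistent

I-1 ∈ {CC Uu, CC uu, Cc Uu, Cc uu, cc Uu, cc uu}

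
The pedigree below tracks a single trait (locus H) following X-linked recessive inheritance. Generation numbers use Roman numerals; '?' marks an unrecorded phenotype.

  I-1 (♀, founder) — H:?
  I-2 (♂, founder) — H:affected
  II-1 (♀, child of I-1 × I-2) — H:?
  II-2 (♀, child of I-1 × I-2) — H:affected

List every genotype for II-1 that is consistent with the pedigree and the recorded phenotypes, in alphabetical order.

II-1 ∈ {X^HX^h, X^hX^h}

H/I-1 ? ·: X^HX^h|X^hX^h
H/I-2 aff ·: X^hY
H/II-1 ? I-1×I-2: X^HX^h|X^hX^h
H/II-2 aff I-1×I-2: X^hX^h
⇒ H over [I-1,I-2,II-1,II-2]: 3 consistent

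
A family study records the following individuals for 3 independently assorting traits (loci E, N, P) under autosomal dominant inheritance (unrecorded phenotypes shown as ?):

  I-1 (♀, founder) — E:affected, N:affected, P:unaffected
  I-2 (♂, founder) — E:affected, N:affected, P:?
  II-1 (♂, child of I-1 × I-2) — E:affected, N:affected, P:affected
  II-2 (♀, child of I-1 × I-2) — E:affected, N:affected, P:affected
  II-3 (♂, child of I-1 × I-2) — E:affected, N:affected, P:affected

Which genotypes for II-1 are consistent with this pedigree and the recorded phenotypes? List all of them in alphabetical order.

II-1 ∈ {EE NN Pp, EE Nn Pp, Ee NN Pp, Ee Nn Pp}

E/I-1 aff ·: Ee|EE
E/I-2 aff ·: Ee|EE
E/II-1 aff I-1×I-2: Ee|EE
E/II-2 aff I-1×I-2: Ee|EE
E/II-3 aff I-1×I-2: Ee|EE
⇒ E over [I-1,I-2,II-1,II-2,II-3]: 25 consistent
N/I-1 aff ·: Nn|NN
N/I-2 aff ·: Nn|NN
N/II-1 aff I-1×I-2: Nn|NN
N/II-2 aff I-1×I-2: Nn|NN
N/II-3 aff I-1×I-2: Nn|NN
⇒ N over [I-1,I-2,II-1,II-2,II-3]: 25 consistent
P/I-1 un ·: pp
P/I-2 ? ·: Pp|PP
P/II-1 aff I-1×I-2: Pp
P/II-2 aff I-1×I-2: Pp
P/II-3 aff I-1×I-2: Pp
⇒ P over [I-1,I-2,II-1,II-2,II-3]: 2 consistent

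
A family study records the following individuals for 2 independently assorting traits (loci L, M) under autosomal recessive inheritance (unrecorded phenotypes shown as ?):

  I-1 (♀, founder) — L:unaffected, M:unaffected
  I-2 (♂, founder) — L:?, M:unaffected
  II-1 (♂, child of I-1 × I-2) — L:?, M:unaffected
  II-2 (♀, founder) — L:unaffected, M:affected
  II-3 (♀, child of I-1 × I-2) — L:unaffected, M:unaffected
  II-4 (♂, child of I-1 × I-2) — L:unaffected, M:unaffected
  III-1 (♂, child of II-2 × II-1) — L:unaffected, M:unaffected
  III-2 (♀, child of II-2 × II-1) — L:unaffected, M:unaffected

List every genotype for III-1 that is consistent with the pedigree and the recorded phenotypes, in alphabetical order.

III-1 ∈ {LL Mm, Ll Mm}

L/I-1 un ·: LL|Ll
L/I-2 ? ·: LL|Ll|ll
L/II-1 ? I-1×I-2: LL|Ll|ll
L/II-2 un ·: LL|Ll
L/II-3 un I-1×I-2: LL|Ll
L/II-4 un I-1×I-2: LL|Ll
L/III-1 un II-2×II-1: LL|Ll
L/III-2 un II-2×II-1: LL|Ll
⇒ L over [I-1,I-2,II-1,II-2,II-3,II-4,III-1,III-2]: 187 consistent
M/I-1 un ·: MM|Mm
M/I-2 un ·: MM|Mm
M/II-1 un I-1×I-2: MM|Mm
M/II-2 aff ·: mm
M/II-3 un I-1×I-2: MM|Mm
M/II-4 un I-1×I-2: MM|Mm
M/III-1 un II-2×II-1: Mm
M/III-2 un II-2×II-1: Mm
⇒ M over [I-1,I-2,II-1,II-2,II-3,II-4,III-1,III-2]: 25 consistent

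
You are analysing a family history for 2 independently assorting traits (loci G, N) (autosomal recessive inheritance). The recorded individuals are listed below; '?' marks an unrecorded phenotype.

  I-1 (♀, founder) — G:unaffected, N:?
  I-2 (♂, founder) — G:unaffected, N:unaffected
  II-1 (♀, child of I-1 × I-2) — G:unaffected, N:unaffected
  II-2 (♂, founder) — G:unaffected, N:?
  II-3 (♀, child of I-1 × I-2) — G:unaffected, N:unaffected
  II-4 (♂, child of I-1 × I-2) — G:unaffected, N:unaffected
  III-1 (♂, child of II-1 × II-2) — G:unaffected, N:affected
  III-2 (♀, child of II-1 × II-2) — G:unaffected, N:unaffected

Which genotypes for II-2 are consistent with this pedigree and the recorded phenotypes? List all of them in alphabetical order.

G/I-1 un ·: GG|Gg
G/I-2 un ·: GG|Gg
G/II-1 un I-1×I-2: GG|Gg
G/II-2 un ·: GG|Gg
G/II-3 un I-1×I-2: GG|Gg
G/II-4 un I-1×I-2: GG|Gg
G/III-1 un II-1×II-2: GG|Gg
G/III-2 un II-1×II-2: GG|Gg
⇒ G over [I-1,I-2,II-1,II-2,II-3,II-4,III-1,III-2]: 161 consistent
N/I-1 ? ·: NN|Nn|nn
N/I-2 un ·: NN|Nn
N/II-1 un I-1×I-2: Nn
N/II-2 ? ·: Nn|nn
N/II-3 un I-1×I-2: NN|Nn
N/II-4 un I-1×I-2: NN|Nn
N/III-1 aff II-1×II-2: nn
N/III-2 un II-1×II-2: NN|Nn
⇒ N over [I-1,I-2,II-1,II-2,II-3,II-4,III-1,III-2]: 42 consistent

II-2 ∈ {GG Nn, GG nn, Gg Nn, Gg nn}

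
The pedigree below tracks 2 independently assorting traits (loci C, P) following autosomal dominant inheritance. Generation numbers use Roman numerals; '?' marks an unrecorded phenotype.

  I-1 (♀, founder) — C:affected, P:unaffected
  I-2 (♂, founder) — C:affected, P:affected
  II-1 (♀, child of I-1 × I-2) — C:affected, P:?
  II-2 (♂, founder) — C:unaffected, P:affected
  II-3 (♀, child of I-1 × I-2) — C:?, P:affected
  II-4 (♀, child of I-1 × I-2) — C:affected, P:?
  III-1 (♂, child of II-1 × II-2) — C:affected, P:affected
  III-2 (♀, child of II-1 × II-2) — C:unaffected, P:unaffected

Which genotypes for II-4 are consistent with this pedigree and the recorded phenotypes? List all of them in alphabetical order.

II-4 ∈ {CC Pp, CC pp, Cc Pp, Cc pp}

C/I-1 aff ·: Cc|CC
C/I-2 aff ·: Cc|CC
C/II-1 aff I-1×I-2: Cc
C/II-2 un ·: cc
C/II-3 ? I-1×I-2: cc|Cc|CC
C/II-4 aff I-1×I-2: Cc|CC
C/III-1 aff II-1×II-2: Cc
C/III-2 un II-1×II-2: cc
⇒ C over [I-1,I-2,II-1,II-2,II-3,II-4,III-1,III-2]: 14 consistent
P/I-1 un ·: pp
P/I-2 aff ·: Pp|PP
P/II-1 ? I-1×I-2: pp|Pp
P/II-2 aff ·: Pp
P/II-3 aff I-1×I-2: Pp
P/II-4 ? I-1×I-2: pp|Pp
P/III-1 aff II-1×II-2: Pp|PP
P/III-2 un II-1×II-2: pp
⇒ P over [I-1,I-2,II-1,II-2,II-3,II-4,III-1,III-2]: 8 consistent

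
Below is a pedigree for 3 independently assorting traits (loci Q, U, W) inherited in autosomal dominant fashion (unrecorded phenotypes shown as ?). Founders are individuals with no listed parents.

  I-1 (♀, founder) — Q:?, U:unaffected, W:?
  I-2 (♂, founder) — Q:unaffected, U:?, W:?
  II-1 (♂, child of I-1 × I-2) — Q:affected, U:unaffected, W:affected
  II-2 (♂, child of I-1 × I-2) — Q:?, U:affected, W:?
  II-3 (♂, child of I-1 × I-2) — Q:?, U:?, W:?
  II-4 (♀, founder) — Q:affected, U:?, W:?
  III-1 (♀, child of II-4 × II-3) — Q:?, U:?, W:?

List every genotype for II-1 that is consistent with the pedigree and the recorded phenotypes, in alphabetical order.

Q/I-1 ? ·: Qq|QQ
Q/I-2 un ·: qq
Q/II-1 aff I-1×I-2: Qq
Q/II-2 ? I-1×I-2: qq|Qq
Q/II-3 ? I-1×I-2: qq|Qq
Q/II-4 aff ·: Qq|QQ
Q/III-1 ? II-4×II-3: qq|Qq|QQ
⇒ Q over [I-1,I-2,II-1,II-2,II-3,II-4,III-1]: 21 consistent
U/I-1 un ·: uu
U/I-2 ? ·: Uu
U/II-1 un I-1×I-2: uu
U/II-2 aff I-1×I-2: Uu
U/II-3 ? I-1×I-2: uu|Uu
U/II-4 ? ·: uu|Uu|UU
U/III-1 ? II-4×II-3: uu|Uu|UU
⇒ U over [I-1,I-2,II-1,II-2,II-3,II-4,III-1]: 11 consistent
W/I-1 ? ·: ww|Ww|WW
W/I-2 ? ·: ww|Ww|WW
W/II-1 aff I-1×I-2: Ww|WW
W/II-2 ? I-1×I-2: ww|Ww|WW
W/II-3 ? I-1×I-2: ww|Ww|WW
W/II-4 ? ·: ww|Ww|WW
W/III-1 ? II-4×II-3: ww|Ww|WW
⇒ W over [I-1,I-2,II-1,II-2,II-3,II-4,III-1]: 240 consistent

II-1 ∈ {Qq uu WW, Qq uu Ww}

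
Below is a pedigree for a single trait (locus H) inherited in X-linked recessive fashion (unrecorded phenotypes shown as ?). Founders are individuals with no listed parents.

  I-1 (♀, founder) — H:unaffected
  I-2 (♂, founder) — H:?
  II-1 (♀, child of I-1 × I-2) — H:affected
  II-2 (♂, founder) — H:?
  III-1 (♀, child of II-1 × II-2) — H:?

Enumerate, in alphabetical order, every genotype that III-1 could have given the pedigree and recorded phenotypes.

III-1 ∈ {X^HX^h, X^hX^h}

H/I-1 un ·: X^HX^h
H/I-2 ? ·: X^hY
H/II-1 aff I-1×I-2: X^hX^h
H/II-2 ? ·: X^HY|X^hY
H/III-1 ? II-1×II-2: X^HX^h|X^hX^h
⇒ H over [I-1,I-2,II-1,II-2,III-1]: 2 consistent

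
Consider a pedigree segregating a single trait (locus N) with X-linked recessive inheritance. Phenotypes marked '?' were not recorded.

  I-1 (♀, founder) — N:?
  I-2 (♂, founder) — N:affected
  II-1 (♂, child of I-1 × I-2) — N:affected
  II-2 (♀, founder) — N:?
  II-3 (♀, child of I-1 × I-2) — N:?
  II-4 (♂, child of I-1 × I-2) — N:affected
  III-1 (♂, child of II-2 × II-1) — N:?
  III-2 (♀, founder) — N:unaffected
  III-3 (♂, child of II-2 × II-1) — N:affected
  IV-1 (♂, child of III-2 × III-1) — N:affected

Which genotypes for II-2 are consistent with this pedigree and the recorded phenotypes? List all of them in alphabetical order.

N/I-1 ? ·: X^NX^n|X^nX^n
N/I-2 aff ·: X^nY
N/II-1 aff I-1×I-2: X^nY
N/II-2 ? ·: X^NX^n|X^nX^n
N/II-3 ? I-1×I-2: X^NX^n|X^nX^n
N/II-4 aff I-1×I-2: X^nY
N/III-1 ? II-2×II-1: X^NY|X^nY
N/III-2 un ·: X^NX^n
N/III-3 aff II-2×II-1: X^nY
N/IV-1 aff III-2×III-1: X^nY
⇒ N over [I-1,I-2,II-1,II-2,II-3,II-4,III-1,III-2,III-3,IV-1]: 9 consistent

II-2 ∈ {X^NX^n, X^nX^n}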